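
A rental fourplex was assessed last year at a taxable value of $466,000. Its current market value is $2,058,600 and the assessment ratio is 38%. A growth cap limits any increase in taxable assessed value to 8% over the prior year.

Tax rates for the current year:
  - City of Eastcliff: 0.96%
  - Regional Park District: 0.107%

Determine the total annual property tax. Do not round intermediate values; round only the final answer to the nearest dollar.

Uncapped assessed value = $2,058,600 × 0.38 = $782,268
Cap limit = $466,000 × 1.08 = $503,280
Taxable assessed value = min($782,268, $503,280) = $503,280 (cap binds)
City of Eastcliff: $503,280 × 0.0096 = $4,831.488
Regional Park District: $503,280 × 0.00107 = $538.5096
Total = $5,369.9976

$5,370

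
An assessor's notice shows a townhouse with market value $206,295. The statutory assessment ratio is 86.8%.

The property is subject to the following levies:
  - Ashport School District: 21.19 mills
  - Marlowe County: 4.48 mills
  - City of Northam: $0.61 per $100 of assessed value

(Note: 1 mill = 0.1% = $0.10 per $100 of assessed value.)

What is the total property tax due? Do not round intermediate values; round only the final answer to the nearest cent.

Assessed value = $206,295 × 0.868 = $179,064.06
Ashport School District: $179,064.06 × 0.02119 = $3,794.3674314
Marlowe County: $179,064.06 × 0.00448 = $802.2069888
City of Northam: $179,064.06 × 0.0061 = $1,092.290766
Total = $5,688.8651862

$5,688.87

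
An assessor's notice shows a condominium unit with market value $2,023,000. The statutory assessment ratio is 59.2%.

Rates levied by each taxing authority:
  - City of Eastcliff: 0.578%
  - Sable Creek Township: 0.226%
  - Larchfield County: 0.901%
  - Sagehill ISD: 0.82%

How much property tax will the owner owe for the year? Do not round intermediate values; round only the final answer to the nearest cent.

$30,239.80

Assessed value = $2,023,000 × 0.592 = $1,197,616
City of Eastcliff: $1,197,616 × 0.00578 = $6,922.22048
Sable Creek Township: $1,197,616 × 0.00226 = $2,706.61216
Larchfield County: $1,197,616 × 0.00901 = $10,790.52016
Sagehill ISD: $1,197,616 × 0.0082 = $9,820.4512
Total = $6,922.22048 + $2,706.61216 + $10,790.52016 + $9,820.4512 = $30,239.804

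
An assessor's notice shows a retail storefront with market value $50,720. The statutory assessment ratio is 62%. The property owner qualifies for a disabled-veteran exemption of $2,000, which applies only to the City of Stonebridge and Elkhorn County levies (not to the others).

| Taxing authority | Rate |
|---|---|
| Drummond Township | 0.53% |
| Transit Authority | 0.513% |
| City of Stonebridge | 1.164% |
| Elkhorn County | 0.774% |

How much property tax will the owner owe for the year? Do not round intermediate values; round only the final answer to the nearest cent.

Assessed value = $50,720 × 0.62 = $31,446.4
Drummond Township: $31,446.4 × 0.0053 = $166.66592
Transit Authority: $31,446.4 × 0.00513 = $161.320032
City of Stonebridge: ($31,446.4 − $2,000) × 0.01164 = $29,446.4 × 0.01164 = $342.756096
Elkhorn County: ($31,446.4 − $2,000) × 0.00774 = $29,446.4 × 0.00774 = $227.915136
Total = $898.657184

$898.66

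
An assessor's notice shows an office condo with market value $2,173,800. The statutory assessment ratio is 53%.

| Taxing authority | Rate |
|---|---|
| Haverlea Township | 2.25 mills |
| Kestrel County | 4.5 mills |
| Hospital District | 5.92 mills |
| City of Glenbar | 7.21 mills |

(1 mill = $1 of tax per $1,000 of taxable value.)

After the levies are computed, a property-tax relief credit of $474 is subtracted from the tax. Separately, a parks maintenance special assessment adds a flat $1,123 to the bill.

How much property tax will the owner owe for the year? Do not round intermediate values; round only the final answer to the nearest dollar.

Assessed value = $2,173,800 × 0.53 = $1,152,114
Haverlea Township: $1,152,114 × 0.00225 = $2,592.2565
Kestrel County: $1,152,114 × 0.0045 = $5,184.513
Hospital District: $1,152,114 × 0.00592 = $6,820.51488
City of Glenbar: $1,152,114 × 0.00721 = $8,306.74194
Levies subtotal = $22,904.02632
After credit = $22,904.02632 − $474 = $22,430.02632
Total = $22,430.02632 + $1,123 = $23,553.02632

$23,553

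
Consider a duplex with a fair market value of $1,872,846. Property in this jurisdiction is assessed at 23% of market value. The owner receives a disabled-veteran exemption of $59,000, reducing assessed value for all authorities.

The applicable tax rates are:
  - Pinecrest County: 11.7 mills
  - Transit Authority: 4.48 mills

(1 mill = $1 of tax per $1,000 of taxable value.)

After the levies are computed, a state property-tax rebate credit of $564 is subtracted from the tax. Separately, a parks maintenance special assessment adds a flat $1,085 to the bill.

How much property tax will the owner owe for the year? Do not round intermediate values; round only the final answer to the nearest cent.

Assessed value = $1,872,846 × 0.23 = $430,754.58
Taxable value = $430,754.58 − $59,000 = $371,754.58
Pinecrest County: $371,754.58 × 0.0117 = $4,349.528586
Transit Authority: $371,754.58 × 0.00448 = $1,665.4605184
Levies subtotal = $6,014.9891044
After credit = $6,014.9891044 − $564 = $5,450.9891044
Total = $5,450.9891044 + $1,085 = $6,535.9891044

$6,535.99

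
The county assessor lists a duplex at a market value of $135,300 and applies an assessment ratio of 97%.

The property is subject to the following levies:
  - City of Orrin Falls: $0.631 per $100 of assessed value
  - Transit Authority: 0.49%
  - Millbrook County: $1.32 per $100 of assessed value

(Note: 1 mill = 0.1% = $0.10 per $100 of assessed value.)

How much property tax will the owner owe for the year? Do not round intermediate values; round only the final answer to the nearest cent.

Assessed value = $135,300 × 0.97 = $131,241
City of Orrin Falls: $131,241 × 0.00631 = $828.13071
Transit Authority: $131,241 × 0.0049 = $643.0809
Millbrook County: $131,241 × 0.0132 = $1,732.3812
Total = $3,203.59281

$3,203.59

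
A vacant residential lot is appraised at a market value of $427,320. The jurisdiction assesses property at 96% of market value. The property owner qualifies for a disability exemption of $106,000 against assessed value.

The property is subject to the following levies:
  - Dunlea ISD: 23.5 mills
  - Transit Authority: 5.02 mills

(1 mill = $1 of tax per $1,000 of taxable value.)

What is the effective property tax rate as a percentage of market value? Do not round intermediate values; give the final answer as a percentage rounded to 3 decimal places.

2.030%

Assessed value = $427,320 × 0.96 = $410,227.2
Taxable value = $410,227.2 − $106,000 = $304,227.2
Dunlea ISD: $304,227.2 × 0.0235 = $7,149.3392
Transit Authority: $304,227.2 × 0.00502 = $1,527.220544
Total tax = $8,676.559744
Effective rate = $8,676.559744 ÷ $427,320 = 2.030% of market value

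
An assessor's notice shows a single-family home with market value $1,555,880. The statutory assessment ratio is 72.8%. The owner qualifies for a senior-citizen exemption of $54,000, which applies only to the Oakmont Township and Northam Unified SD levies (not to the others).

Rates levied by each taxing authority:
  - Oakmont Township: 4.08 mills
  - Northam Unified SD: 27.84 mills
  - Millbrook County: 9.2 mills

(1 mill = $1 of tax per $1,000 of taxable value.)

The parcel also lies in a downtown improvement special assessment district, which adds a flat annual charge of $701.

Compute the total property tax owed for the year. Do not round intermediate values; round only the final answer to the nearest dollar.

$45,553

Assessed value = $1,555,880 × 0.728 = $1,132,680.64
Oakmont Township: ($1,132,680.64 − $54,000) × 0.00408 = $1,078,680.64 × 0.00408 = $4,401.0170112
Northam Unified SD: ($1,132,680.64 − $54,000) × 0.02784 = $1,078,680.64 × 0.02784 = $30,030.4690176
Millbrook County: $1,132,680.64 × 0.0092 = $10,420.661888
Levies subtotal = $44,852.1479168
Total = $44,852.1479168 + $701 = $45,553.1479168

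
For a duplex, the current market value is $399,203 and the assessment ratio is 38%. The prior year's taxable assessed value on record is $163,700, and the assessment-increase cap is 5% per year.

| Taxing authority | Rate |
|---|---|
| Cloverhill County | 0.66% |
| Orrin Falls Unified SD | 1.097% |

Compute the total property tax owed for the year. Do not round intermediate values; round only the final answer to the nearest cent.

Uncapped assessed value = $399,203 × 0.38 = $151,697.14
Cap limit = $163,700 × 1.05 = $171,885
Taxable assessed value = min($151,697.14, $171,885) = $151,697.14 (cap does not bind)
Cloverhill County: $151,697.14 × 0.0066 = $1,001.201124
Orrin Falls Unified SD: $151,697.14 × 0.01097 = $1,664.1176258
Total = $2,665.3187498

$2,665.32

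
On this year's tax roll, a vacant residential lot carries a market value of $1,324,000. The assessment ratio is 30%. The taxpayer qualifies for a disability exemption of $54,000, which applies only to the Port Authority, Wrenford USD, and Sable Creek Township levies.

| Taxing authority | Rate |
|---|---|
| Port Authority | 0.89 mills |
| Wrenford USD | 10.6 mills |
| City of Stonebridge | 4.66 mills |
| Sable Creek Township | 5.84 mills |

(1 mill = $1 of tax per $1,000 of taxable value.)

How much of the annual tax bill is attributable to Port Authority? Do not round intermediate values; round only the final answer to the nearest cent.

Assessed value = $1,324,000 × 0.3 = $397,200
Port Authority taxable value = $397,200 − $54,000 = $343,200
Port Authority levy = $343,200 × 0.00089 = $305.448

$305.45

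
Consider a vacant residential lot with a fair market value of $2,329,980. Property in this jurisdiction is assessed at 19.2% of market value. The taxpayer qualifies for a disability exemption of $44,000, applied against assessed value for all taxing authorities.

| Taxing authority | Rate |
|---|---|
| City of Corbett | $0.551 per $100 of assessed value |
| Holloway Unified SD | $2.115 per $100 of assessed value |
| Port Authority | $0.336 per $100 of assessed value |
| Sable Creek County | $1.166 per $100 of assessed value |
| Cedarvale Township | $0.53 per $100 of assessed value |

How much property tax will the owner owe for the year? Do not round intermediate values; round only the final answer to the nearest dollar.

Assessed value = $2,329,980 × 0.192 = $447,356.16
Taxable value = $447,356.16 − $44,000 = $403,356.16
City of Corbett: $403,356.16 × 0.00551 = $2,222.4924416
Holloway Unified SD: $403,356.16 × 0.02115 = $8,530.982784
Port Authority: $403,356.16 × 0.00336 = $1,355.2766976
Sable Creek County: $403,356.16 × 0.01166 = $4,703.1328256
Cedarvale Township: $403,356.16 × 0.0053 = $2,137.787648
Total = $2,222.4924416 + $8,530.982784 + $1,355.2766976 + $4,703.1328256 + $2,137.787648 = $18,949.6723968

$18,950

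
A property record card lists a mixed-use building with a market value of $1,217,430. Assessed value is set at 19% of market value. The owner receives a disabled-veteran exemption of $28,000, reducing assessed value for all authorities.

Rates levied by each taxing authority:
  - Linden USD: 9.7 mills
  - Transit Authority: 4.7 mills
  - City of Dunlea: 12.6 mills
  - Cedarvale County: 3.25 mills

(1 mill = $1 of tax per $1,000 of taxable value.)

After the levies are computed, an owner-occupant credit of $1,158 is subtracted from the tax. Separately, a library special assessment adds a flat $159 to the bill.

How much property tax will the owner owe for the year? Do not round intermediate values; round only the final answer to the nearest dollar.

Assessed value = $1,217,430 × 0.19 = $231,311.7
Taxable value = $231,311.7 − $28,000 = $203,311.7
Linden USD: $203,311.7 × 0.0097 = $1,972.12349
Transit Authority: $203,311.7 × 0.0047 = $955.56499
City of Dunlea: $203,311.7 × 0.0126 = $2,561.72742
Cedarvale County: $203,311.7 × 0.00325 = $660.763025
Levies subtotal = $6,150.178925
After credit = $6,150.178925 − $1,158 = $4,992.178925
Total = $4,992.178925 + $159 = $5,151.178925

$5,151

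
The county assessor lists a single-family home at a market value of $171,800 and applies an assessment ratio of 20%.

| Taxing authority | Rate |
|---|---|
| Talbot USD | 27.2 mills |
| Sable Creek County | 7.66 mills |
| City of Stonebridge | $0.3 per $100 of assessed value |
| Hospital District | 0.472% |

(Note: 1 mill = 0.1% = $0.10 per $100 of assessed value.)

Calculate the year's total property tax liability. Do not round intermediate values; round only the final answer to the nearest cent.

$1,463.05

Assessed value = $171,800 × 0.2 = $34,360
Talbot USD: $34,360 × 0.0272 = $934.592
Sable Creek County: $34,360 × 0.00766 = $263.1976
City of Stonebridge: $34,360 × 0.003 = $103.08
Hospital District: $34,360 × 0.00472 = $162.1792
Total = $1,463.0488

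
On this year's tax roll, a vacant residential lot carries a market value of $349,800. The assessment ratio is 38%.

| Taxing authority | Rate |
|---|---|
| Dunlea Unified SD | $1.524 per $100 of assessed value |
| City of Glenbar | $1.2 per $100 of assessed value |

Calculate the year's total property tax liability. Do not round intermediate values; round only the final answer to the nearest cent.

$3,620.85

Assessed value = $349,800 × 0.38 = $132,924
Dunlea Unified SD: $132,924 × 0.01524 = $2,025.76176
City of Glenbar: $132,924 × 0.012 = $1,595.088
Total = $2,025.76176 + $1,595.088 = $3,620.84976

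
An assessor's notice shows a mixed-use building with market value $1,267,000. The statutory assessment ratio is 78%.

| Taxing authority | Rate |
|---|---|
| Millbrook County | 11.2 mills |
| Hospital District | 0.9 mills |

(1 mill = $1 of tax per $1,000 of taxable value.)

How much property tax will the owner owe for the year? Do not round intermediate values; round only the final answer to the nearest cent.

$11,957.95

Assessed value = $1,267,000 × 0.78 = $988,260
Millbrook County: $988,260 × 0.0112 = $11,068.512
Hospital District: $988,260 × 0.0009 = $889.434
Total = $11,068.512 + $889.434 = $11,957.946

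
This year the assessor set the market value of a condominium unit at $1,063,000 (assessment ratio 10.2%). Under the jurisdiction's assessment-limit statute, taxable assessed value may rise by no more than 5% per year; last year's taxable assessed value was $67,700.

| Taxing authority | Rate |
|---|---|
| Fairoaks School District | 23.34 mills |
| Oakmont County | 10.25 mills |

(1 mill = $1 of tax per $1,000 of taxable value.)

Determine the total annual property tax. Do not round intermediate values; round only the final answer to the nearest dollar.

Uncapped assessed value = $1,063,000 × 0.102 = $108,426
Cap limit = $67,700 × 1.05 = $71,085
Taxable assessed value = min($108,426, $71,085) = $71,085 (cap binds)
Fairoaks School District: $71,085 × 0.02334 = $1,659.1239
Oakmont County: $71,085 × 0.01025 = $728.62125
Total = $2,387.74515

$2,388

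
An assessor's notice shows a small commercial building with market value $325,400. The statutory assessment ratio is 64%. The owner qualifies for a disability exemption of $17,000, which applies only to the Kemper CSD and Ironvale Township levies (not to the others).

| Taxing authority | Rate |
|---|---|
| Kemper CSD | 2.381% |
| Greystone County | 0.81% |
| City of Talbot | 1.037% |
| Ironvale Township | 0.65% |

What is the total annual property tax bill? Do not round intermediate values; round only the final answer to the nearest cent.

Assessed value = $325,400 × 0.64 = $208,256
Kemper CSD: ($208,256 − $17,000) × 0.02381 = $191,256 × 0.02381 = $4,553.80536
Greystone County: $208,256 × 0.0081 = $1,686.8736
City of Talbot: $208,256 × 0.01037 = $2,159.61472
Ironvale Township: ($208,256 − $17,000) × 0.0065 = $191,256 × 0.0065 = $1,243.164
Total = $9,643.45768

$9,643.46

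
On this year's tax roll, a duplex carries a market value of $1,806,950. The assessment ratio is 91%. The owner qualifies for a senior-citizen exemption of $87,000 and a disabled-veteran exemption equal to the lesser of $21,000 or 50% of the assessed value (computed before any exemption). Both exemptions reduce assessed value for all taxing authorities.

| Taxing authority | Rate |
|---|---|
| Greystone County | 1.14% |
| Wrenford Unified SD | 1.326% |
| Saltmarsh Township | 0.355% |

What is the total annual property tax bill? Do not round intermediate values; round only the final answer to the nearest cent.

Assessed value = $1,806,950 × 0.91 = $1,644,324.5
Disabled-veteran exemption = min($21,000, 50% × $1,644,324.5) = min($21,000, $822,162.25) = $21,000 (dollar cap binds)
Taxable value = $1,644,324.5 − $87,000 − $21,000 = $1,536,324.5
Greystone County: $1,536,324.5 × 0.0114 = $17,514.0993
Wrenford Unified SD: $1,536,324.5 × 0.01326 = $20,371.66287
Saltmarsh Township: $1,536,324.5 × 0.00355 = $5,453.951975
Total = $43,339.714145

$43,339.71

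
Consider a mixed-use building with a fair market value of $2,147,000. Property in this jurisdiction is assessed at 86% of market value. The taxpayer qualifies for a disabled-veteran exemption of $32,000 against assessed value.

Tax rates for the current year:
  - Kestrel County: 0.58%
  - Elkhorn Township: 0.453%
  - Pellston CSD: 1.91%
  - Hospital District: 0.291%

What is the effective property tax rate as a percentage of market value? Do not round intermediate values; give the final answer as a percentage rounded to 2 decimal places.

2.73%

Assessed value = $2,147,000 × 0.86 = $1,846,420
Taxable value = $1,846,420 − $32,000 = $1,814,420
Kestrel County: $1,814,420 × 0.0058 = $10,523.636
Elkhorn Township: $1,814,420 × 0.00453 = $8,219.3226
Pellston CSD: $1,814,420 × 0.0191 = $34,655.422
Hospital District: $1,814,420 × 0.00291 = $5,279.9622
Total tax = $58,678.3428
Effective rate = $58,678.3428 ÷ $2,147,000 = 2.73% of market value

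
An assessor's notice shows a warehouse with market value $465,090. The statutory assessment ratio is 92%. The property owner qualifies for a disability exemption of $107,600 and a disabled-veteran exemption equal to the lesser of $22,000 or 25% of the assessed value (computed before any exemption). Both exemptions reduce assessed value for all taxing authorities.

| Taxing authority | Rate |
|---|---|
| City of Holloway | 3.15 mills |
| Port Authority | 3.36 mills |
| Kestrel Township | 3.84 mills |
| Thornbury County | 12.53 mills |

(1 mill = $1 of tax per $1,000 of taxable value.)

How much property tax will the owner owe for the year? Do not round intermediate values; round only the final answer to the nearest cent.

$6,824.71

Assessed value = $465,090 × 0.92 = $427,882.8
Disabled-veteran exemption = min($22,000, 25% × $427,882.8) = min($22,000, $106,970.7) = $22,000 (dollar cap binds)
Taxable value = $427,882.8 − $107,600 − $22,000 = $298,282.8
City of Holloway: $298,282.8 × 0.00315 = $939.59082
Port Authority: $298,282.8 × 0.00336 = $1,002.230208
Kestrel Township: $298,282.8 × 0.00384 = $1,145.405952
Thornbury County: $298,282.8 × 0.01253 = $3,737.483484
Total = $6,824.710464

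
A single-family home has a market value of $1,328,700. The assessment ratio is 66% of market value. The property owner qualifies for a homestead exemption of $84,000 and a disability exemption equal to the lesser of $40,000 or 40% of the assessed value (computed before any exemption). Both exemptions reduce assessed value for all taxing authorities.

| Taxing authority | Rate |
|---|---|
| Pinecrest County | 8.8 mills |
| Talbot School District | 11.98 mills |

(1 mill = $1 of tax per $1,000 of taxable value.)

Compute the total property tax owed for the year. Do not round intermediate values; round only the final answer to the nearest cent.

$15,646.13

Assessed value = $1,328,700 × 0.66 = $876,942
Disability exemption = min($40,000, 40% × $876,942) = min($40,000, $350,776.8) = $40,000 (dollar cap binds)
Taxable value = $876,942 − $84,000 − $40,000 = $752,942
Pinecrest County: $752,942 × 0.0088 = $6,625.8896
Talbot School District: $752,942 × 0.01198 = $9,020.24516
Total = $15,646.13476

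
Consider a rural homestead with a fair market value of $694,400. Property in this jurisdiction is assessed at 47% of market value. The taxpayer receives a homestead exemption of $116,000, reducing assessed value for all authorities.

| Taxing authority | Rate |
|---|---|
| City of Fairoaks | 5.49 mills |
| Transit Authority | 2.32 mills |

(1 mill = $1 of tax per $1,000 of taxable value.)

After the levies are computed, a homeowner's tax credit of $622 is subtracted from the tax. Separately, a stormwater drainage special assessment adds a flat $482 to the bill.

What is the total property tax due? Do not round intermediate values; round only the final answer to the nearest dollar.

Assessed value = $694,400 × 0.47 = $326,368
Taxable value = $326,368 − $116,000 = $210,368
City of Fairoaks: $210,368 × 0.00549 = $1,154.92032
Transit Authority: $210,368 × 0.00232 = $488.05376
Levies subtotal = $1,642.97408
After credit = $1,642.97408 − $622 = $1,020.97408
Total = $1,020.97408 + $482 = $1,502.97408

$1,503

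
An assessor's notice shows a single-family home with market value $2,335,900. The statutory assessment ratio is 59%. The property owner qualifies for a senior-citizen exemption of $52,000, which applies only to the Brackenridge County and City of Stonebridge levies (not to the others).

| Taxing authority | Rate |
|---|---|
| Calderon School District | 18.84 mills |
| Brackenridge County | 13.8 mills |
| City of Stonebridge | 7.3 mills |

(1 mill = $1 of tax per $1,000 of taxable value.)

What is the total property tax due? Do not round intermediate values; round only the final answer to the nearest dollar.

$53,947

Assessed value = $2,335,900 × 0.59 = $1,378,181
Calderon School District: $1,378,181 × 0.01884 = $25,964.93004
Brackenridge County: ($1,378,181 − $52,000) × 0.0138 = $1,326,181 × 0.0138 = $18,301.2978
City of Stonebridge: ($1,378,181 − $52,000) × 0.0073 = $1,326,181 × 0.0073 = $9,681.1213
Total = $53,947.34914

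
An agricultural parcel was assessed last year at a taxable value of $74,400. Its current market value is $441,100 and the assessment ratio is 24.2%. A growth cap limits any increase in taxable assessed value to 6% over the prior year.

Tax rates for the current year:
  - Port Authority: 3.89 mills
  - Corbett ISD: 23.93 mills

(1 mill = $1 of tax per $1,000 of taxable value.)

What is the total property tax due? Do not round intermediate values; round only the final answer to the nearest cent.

$2,194.00

Uncapped assessed value = $441,100 × 0.242 = $106,746.2
Cap limit = $74,400 × 1.06 = $78,864
Taxable assessed value = min($106,746.2, $78,864) = $78,864 (cap binds)
Port Authority: $78,864 × 0.00389 = $306.78096
Corbett ISD: $78,864 × 0.02393 = $1,887.21552
Total = $2,193.99648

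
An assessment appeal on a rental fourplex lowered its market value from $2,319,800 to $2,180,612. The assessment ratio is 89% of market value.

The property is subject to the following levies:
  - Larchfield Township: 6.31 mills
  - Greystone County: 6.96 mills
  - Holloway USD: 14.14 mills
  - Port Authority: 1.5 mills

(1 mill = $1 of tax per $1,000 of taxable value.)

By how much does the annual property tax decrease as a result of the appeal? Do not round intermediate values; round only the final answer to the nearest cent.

$3,581.29

Old assessed value = $2,319,800 × 0.89 = $2,064,622
New assessed value = $2,180,612 × 0.89 = $1,940,744.68
Combined rate = 0.00631 + 0.00696 + 0.01414 + 0.0015 = 0.02891
Old tax = $2,064,622 × 0.02891 = $59,688.22202
New tax = $1,940,744.68 × 0.02891 = $56,106.9286988
Reduction = $59,688.22202 − $56,106.9286988 = $3,581.2933212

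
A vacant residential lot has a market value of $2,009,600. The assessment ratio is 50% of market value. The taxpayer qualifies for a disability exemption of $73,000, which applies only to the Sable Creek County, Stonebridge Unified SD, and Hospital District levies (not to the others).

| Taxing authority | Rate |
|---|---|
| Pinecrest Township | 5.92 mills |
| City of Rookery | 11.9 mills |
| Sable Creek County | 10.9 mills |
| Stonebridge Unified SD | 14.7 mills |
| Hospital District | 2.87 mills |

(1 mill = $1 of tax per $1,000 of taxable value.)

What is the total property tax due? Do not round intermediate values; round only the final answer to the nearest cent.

Assessed value = $2,009,600 × 0.5 = $1,004,800
Pinecrest Township: $1,004,800 × 0.00592 = $5,948.416
City of Rookery: $1,004,800 × 0.0119 = $11,957.12
Sable Creek County: ($1,004,800 − $73,000) × 0.0109 = $931,800 × 0.0109 = $10,156.62
Stonebridge Unified SD: ($1,004,800 − $73,000) × 0.0147 = $931,800 × 0.0147 = $13,697.46
Hospital District: ($1,004,800 − $73,000) × 0.00287 = $931,800 × 0.00287 = $2,674.266
Total = $44,433.882

$44,433.88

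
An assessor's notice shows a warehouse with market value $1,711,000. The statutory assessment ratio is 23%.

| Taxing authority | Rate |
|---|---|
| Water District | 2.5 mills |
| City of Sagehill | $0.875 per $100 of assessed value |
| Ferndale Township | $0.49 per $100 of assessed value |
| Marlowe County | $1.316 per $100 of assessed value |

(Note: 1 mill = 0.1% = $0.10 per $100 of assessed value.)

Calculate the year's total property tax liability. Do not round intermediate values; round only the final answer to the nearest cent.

$11,534.36

Assessed value = $1,711,000 × 0.23 = $393,530
Water District: $393,530 × 0.0025 = $983.825
City of Sagehill: $393,530 × 0.00875 = $3,443.3875
Ferndale Township: $393,530 × 0.0049 = $1,928.297
Marlowe County: $393,530 × 0.01316 = $5,178.8548
Total = $11,534.3643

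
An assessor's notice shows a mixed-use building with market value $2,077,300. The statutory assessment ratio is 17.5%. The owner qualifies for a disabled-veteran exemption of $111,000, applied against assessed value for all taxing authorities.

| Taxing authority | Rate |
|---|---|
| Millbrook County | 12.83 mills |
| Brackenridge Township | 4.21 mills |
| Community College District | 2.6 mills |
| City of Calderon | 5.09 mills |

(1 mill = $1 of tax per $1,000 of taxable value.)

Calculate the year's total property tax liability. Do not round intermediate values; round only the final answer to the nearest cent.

$6,245.01

Assessed value = $2,077,300 × 0.175 = $363,527.5
Taxable value = $363,527.5 − $111,000 = $252,527.5
Millbrook County: $252,527.5 × 0.01283 = $3,239.927825
Brackenridge Township: $252,527.5 × 0.00421 = $1,063.140775
Community College District: $252,527.5 × 0.0026 = $656.5715
City of Calderon: $252,527.5 × 0.00509 = $1,285.364975
Total = $3,239.927825 + $1,063.140775 + $656.5715 + $1,285.364975 = $6,245.005075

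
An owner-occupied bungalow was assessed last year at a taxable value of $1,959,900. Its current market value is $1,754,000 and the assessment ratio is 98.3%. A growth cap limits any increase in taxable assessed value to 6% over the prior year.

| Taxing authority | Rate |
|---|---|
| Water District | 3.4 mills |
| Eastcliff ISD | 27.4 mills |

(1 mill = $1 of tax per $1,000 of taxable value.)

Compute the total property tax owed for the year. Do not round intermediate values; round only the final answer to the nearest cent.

Uncapped assessed value = $1,754,000 × 0.983 = $1,724,182
Cap limit = $1,959,900 × 1.06 = $2,077,494
Taxable assessed value = min($1,724,182, $2,077,494) = $1,724,182 (cap does not bind)
Water District: $1,724,182 × 0.0034 = $5,862.2188
Eastcliff ISD: $1,724,182 × 0.0274 = $47,242.5868
Total = $53,104.8056

$53,104.81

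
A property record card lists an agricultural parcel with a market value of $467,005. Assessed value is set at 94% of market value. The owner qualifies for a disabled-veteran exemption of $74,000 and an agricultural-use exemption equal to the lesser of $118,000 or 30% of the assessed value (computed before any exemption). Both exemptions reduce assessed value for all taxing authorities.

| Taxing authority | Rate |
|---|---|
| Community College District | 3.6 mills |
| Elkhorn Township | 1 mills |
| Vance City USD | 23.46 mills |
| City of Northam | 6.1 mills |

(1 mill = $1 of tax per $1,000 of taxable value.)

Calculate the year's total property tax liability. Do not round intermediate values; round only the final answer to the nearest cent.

$8,437.00

Assessed value = $467,005 × 0.94 = $438,984.7
Agricultural-use exemption = min($118,000, 30% × $438,984.7) = min($118,000, $131,695.41) = $118,000 (dollar cap binds)
Taxable value = $438,984.7 − $74,000 − $118,000 = $246,984.7
Community College District: $246,984.7 × 0.0036 = $889.14492
Elkhorn Township: $246,984.7 × 0.001 = $246.9847
Vance City USD: $246,984.7 × 0.02346 = $5,794.261062
City of Northam: $246,984.7 × 0.0061 = $1,506.60667
Total = $8,436.997352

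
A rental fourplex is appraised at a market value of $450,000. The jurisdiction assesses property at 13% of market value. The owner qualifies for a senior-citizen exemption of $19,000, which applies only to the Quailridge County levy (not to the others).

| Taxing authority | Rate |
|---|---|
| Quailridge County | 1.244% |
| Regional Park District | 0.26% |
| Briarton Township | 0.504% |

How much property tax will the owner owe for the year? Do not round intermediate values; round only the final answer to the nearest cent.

Assessed value = $450,000 × 0.13 = $58,500
Quailridge County: ($58,500 − $19,000) × 0.01244 = $39,500 × 0.01244 = $491.38
Regional Park District: $58,500 × 0.0026 = $152.1
Briarton Township: $58,500 × 0.00504 = $294.84
Total = $938.32

$938.32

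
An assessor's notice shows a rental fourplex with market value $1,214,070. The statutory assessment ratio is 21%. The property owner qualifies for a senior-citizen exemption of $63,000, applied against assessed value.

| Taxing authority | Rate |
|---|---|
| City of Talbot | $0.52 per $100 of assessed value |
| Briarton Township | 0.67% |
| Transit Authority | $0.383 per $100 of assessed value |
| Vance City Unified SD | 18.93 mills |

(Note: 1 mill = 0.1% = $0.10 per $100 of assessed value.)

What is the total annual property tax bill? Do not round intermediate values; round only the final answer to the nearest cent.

$6,653.15

Assessed value = $1,214,070 × 0.21 = $254,954.7
Taxable value = $254,954.7 − $63,000 = $191,954.7
City of Talbot: $191,954.7 × 0.0052 = $998.16444
Briarton Township: $191,954.7 × 0.0067 = $1,286.09649
Transit Authority: $191,954.7 × 0.00383 = $735.186501
Vance City Unified SD: $191,954.7 × 0.01893 = $3,633.702471
Total = $6,653.149902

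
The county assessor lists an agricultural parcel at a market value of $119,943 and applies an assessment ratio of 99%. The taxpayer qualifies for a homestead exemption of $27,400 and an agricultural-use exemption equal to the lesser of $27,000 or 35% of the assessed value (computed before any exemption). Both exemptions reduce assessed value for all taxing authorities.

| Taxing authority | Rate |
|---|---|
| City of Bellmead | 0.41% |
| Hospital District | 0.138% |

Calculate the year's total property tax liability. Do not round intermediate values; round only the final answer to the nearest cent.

Assessed value = $119,943 × 0.99 = $118,743.57
Agricultural-use exemption = min($27,000, 35% × $118,743.57) = min($27,000, $41,560.2495) = $27,000 (dollar cap binds)
Taxable value = $118,743.57 − $27,400 − $27,000 = $64,343.57
City of Bellmead: $64,343.57 × 0.0041 = $263.808637
Hospital District: $64,343.57 × 0.00138 = $88.7941266
Total = $352.6027636

$352.60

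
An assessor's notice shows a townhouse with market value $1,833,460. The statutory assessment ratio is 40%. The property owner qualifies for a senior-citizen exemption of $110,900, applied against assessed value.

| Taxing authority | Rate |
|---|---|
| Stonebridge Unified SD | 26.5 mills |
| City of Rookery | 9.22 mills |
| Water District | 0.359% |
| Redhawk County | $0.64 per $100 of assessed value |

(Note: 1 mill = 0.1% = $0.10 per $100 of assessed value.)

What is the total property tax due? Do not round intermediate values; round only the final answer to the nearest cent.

$28,453.74

Assessed value = $1,833,460 × 0.4 = $733,384
Taxable value = $733,384 − $110,900 = $622,484
Stonebridge Unified SD: $622,484 × 0.0265 = $16,495.826
City of Rookery: $622,484 × 0.00922 = $5,739.30248
Water District: $622,484 × 0.00359 = $2,234.71756
Redhawk County: $622,484 × 0.0064 = $3,983.8976
Total = $28,453.74364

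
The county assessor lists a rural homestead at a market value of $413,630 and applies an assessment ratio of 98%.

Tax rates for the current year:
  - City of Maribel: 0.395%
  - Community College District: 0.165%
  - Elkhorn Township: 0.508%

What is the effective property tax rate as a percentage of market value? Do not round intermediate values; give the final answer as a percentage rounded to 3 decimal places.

1.047%

Assessed value = $413,630 × 0.98 = $405,357.4
City of Maribel: $405,357.4 × 0.00395 = $1,601.16173
Community College District: $405,357.4 × 0.00165 = $668.83971
Elkhorn Township: $405,357.4 × 0.00508 = $2,059.215592
Total tax = $4,329.217032
Effective rate = $4,329.217032 ÷ $413,630 = 1.047% of market value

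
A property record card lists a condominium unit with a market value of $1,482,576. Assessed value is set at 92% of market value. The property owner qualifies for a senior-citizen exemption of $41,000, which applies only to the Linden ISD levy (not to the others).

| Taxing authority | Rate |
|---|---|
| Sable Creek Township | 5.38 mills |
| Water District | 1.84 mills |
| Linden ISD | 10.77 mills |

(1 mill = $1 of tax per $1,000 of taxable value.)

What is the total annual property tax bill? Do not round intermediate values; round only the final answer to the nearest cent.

$24,096.25

Assessed value = $1,482,576 × 0.92 = $1,363,969.92
Sable Creek Township: $1,363,969.92 × 0.00538 = $7,338.1581696
Water District: $1,363,969.92 × 0.00184 = $2,509.7046528
Linden ISD: ($1,363,969.92 − $41,000) × 0.01077 = $1,322,969.92 × 0.01077 = $14,248.3860384
Total = $24,096.2488608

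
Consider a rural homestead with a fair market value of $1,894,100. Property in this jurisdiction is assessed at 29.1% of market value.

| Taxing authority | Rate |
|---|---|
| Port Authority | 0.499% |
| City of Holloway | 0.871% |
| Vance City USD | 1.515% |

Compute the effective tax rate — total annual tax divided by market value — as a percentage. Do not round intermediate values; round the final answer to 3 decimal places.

Assessed value = $1,894,100 × 0.291 = $551,183.1
Port Authority: $551,183.1 × 0.00499 = $2,750.403669
City of Holloway: $551,183.1 × 0.00871 = $4,800.804801
Vance City USD: $551,183.1 × 0.01515 = $8,350.423965
Total tax = $15,901.632435
Effective rate = $15,901.632435 ÷ $1,894,100 = 0.840% of market value

0.840%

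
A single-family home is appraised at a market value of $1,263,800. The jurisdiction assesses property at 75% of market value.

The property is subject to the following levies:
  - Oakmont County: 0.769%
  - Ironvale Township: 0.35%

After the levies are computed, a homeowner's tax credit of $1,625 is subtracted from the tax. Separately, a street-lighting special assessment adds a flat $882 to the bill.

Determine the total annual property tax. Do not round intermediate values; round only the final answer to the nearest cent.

$9,863.44

Assessed value = $1,263,800 × 0.75 = $947,850
Oakmont County: $947,850 × 0.00769 = $7,288.9665
Ironvale Township: $947,850 × 0.0035 = $3,317.475
Levies subtotal = $10,606.4415
After credit = $10,606.4415 − $1,625 = $8,981.4415
Total = $8,981.4415 + $882 = $9,863.4415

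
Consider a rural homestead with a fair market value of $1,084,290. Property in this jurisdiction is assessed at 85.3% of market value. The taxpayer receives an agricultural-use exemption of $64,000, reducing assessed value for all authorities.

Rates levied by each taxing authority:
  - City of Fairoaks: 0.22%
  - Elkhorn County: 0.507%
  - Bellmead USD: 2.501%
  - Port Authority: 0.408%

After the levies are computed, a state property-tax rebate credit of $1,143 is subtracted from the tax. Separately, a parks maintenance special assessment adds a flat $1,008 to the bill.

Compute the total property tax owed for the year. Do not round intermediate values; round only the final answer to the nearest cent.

$31,167.30

Assessed value = $1,084,290 × 0.853 = $924,899.37
Taxable value = $924,899.37 − $64,000 = $860,899.37
City of Fairoaks: $860,899.37 × 0.0022 = $1,893.978614
Elkhorn County: $860,899.37 × 0.00507 = $4,364.7598059
Bellmead USD: $860,899.37 × 0.02501 = $21,531.0932437
Port Authority: $860,899.37 × 0.00408 = $3,512.4694296
Levies subtotal = $31,302.3010932
After credit = $31,302.3010932 − $1,143 = $30,159.3010932
Total = $30,159.3010932 + $1,008 = $31,167.3010932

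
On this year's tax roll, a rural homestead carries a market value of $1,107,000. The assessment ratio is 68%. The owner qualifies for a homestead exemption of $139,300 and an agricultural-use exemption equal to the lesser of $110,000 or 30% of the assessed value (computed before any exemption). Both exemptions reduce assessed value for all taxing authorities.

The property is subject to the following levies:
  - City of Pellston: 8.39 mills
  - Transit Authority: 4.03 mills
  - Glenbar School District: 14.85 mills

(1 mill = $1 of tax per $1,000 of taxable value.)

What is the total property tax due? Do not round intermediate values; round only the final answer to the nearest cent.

Assessed value = $1,107,000 × 0.68 = $752,760
Agricultural-use exemption = min($110,000, 30% × $752,760) = min($110,000, $225,828) = $110,000 (dollar cap binds)
Taxable value = $752,760 − $139,300 − $110,000 = $503,460
City of Pellston: $503,460 × 0.00839 = $4,224.0294
Transit Authority: $503,460 × 0.00403 = $2,028.9438
Glenbar School District: $503,460 × 0.01485 = $7,476.381
Total = $13,729.3542

$13,729.35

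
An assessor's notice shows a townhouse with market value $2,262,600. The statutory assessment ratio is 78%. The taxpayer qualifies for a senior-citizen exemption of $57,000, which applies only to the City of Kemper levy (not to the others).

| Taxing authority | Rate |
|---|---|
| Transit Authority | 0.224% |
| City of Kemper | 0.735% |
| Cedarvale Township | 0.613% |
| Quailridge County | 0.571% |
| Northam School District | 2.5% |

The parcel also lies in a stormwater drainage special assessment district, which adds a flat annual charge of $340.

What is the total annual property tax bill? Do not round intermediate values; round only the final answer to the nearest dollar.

Assessed value = $2,262,600 × 0.78 = $1,764,828
Transit Authority: $1,764,828 × 0.00224 = $3,953.21472
City of Kemper: ($1,764,828 − $57,000) × 0.00735 = $1,707,828 × 0.00735 = $12,552.5358
Cedarvale Township: $1,764,828 × 0.00613 = $10,818.39564
Quailridge County: $1,764,828 × 0.00571 = $10,077.16788
Northam School District: $1,764,828 × 0.025 = $44,120.7
Levies subtotal = $81,522.01404
Total = $81,522.01404 + $340 = $81,862.01404

$81,862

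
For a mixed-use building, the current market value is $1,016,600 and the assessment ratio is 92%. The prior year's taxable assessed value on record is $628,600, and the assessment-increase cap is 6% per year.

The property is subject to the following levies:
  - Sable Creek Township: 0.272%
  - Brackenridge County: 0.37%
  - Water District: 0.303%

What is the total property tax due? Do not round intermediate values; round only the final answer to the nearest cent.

Uncapped assessed value = $1,016,600 × 0.92 = $935,272
Cap limit = $628,600 × 1.06 = $666,316
Taxable assessed value = min($935,272, $666,316) = $666,316 (cap binds)
Sable Creek Township: $666,316 × 0.00272 = $1,812.37952
Brackenridge County: $666,316 × 0.0037 = $2,465.3692
Water District: $666,316 × 0.00303 = $2,018.93748
Total = $6,296.6862

$6,296.69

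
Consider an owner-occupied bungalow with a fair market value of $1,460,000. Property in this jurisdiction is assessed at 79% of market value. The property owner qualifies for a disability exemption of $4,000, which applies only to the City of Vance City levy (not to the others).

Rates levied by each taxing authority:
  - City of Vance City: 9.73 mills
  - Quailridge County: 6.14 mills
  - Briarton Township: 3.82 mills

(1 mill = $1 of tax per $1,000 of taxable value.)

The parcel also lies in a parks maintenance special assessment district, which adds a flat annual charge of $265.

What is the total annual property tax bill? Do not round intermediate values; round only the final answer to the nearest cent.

Assessed value = $1,460,000 × 0.79 = $1,153,400
City of Vance City: ($1,153,400 − $4,000) × 0.00973 = $1,149,400 × 0.00973 = $11,183.662
Quailridge County: $1,153,400 × 0.00614 = $7,081.876
Briarton Township: $1,153,400 × 0.00382 = $4,405.988
Levies subtotal = $22,671.526
Total = $22,671.526 + $265 = $22,936.526

$22,936.53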